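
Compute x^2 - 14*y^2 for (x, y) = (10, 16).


x^2 - d*y^2
= 10^2 - 14*16^2
= 100 - 3584
= -3484

-3484


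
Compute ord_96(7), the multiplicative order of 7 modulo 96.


We want ord_96(7), the smallest k >= 1 with 7^k = 1 mod 96.
n = 96 = 2^5 * 3, phi(96) = 32; the order divides phi(n).
Divisors of 32: 1, 2, 4, 8, 16, 32
Repeated squaring mod 96: 7^1 = 7, 7^2 = 49, 7^4 = 1, 7^8 = 1, 7^16 = 1, 7^32 = 1
Test divisors in increasing order:
  k=1: 7^1 = 7 mod 96
  k=2: 7^2 = 49 mod 96
  k=4: 7^4 = 1 mod 96  <- first divisor giving 1
Order = 4

4


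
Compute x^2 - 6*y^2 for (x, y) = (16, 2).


x^2 - d*y^2
= 16^2 - 6*2^2
= 256 - 24
= 232

232


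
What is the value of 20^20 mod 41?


p = 41 is prime and the exponent is (p-1)/2 = 20, so by Euler's criterion 20^20 = (20/41) = +1 or -1 mod 41.
Compute by square-and-multiply:
  20 = 16 + 4 (binary 10100)
  Repeated squaring mod 41: 20^1 = 20, 20^2 = 31, 20^4 = 18, 20^8 = 37, 20^16 = 16
  20^20 = 20^16 * 20^4 = 16 * 18 mod 41
    16 * 18 = 288 = 1 mod 41
  20^20 = 1 mod 41
Result 1: 20 is a quadratic residue mod 41.
20^20 mod 41 = 1

1


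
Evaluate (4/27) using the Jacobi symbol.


Compute (4/27) via quadratic reciprocity:
  pull out 2: (2/27) = -1  (since 27 mod 8 = 3)
  pull out 2: (2/27) = -1  (since 27 mod 8 = 3)
  (1/27) = 1
Product of signs = 1

1


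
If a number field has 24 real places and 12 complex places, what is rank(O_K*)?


By Dirichlet's unit theorem:
rank = r1 + r2 - 1
= 24 + 12 - 1
= 35

35


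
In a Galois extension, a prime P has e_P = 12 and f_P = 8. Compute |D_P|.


|D_P| = e * f
= 12 * 8
= 96

96


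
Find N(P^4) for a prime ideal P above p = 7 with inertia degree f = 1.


N(P^a) = p^(a*f)
= 7^(4*1)
= 7^4
= 2401

2401


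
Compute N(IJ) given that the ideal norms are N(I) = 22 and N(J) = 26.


N(IJ) = N(I) * N(J)
= 22 * 26
= 572

572


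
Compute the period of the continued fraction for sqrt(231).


Run the CF algorithm for sqrt(231).
a_0 = floor(sqrt(231)) = 15; set m_0=0, q_0=1.
Recurrence: m' = q*a - m,  q' = (d - m'^2)/q,  a' = floor((a_0 + m')/q').
  step 1: m=15, q=6, a=5
  step 2: m=15, q=1, a=30
a_2 = 2*a_0 = 30, so the period closes here.
sqrt(231) = [15; 5, 30]
Period length = 2

2


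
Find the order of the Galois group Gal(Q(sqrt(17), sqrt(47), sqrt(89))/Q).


The 3 square roots of distinct primes are multiplicatively independent over Q,
so [K:Q] = 2^3 and Gal(K/Q) is isomorphic to (Z/2Z)^3.
|Gal| = 2^3 = 8

8


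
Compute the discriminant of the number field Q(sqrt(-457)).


For K = Q(sqrt(d)) with d squarefree: disc(K) = d if d = 1 mod 4, and disc(K) = 4d if d = 2 or 3 mod 4.
Here d = -457, and d mod 4 = 3.
d = 3 mod 4, not 1 (O_K = Z[sqrt(d)]), so disc(K) = 4d = 4 * (-457) = -1828

-1828


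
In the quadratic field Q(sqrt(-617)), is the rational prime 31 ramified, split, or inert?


K = Q(sqrt(-617)). Since d mod 4 = 3, disc(K) = -2468.
Check p | disc: -2468 mod 31 = 12.
p does not divide disc. Compute Legendre symbol (d/p):
3^((31-1)/2) mod 31 = -1
(d/p) = -1, so p is inert: (p) stays prime with e=1, f=2, g=1.
Therefore p is inert.

inert


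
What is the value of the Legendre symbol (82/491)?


p = 491 is prime, so compute (82/491) with the reciprocity algorithm (Jacobi-symbol steps: pull out 2s via (2/n), flip via reciprocity, reduce):
  pull out 2: (2/491) = -1  (since 491 mod 8 = 3)
  reciprocity: (41/491) -> +(491/41)
  reduce: (40/41)
  pull out 2: (2/41) = +1  (since 41 mod 8 = 1)
  pull out 2: (2/41) = +1  (since 41 mod 8 = 1)
  pull out 2: (2/41) = +1  (since 41 mod 8 = 1)
  reciprocity: (5/41) -> +(41/5)
  reduce: (1/5)
  (1/5) = 1
Product of signs = -1
(82/491) = -1

-1


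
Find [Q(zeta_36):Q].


The degree equals Euler's totient phi(36).
36 = 2^2 * 3^2
phi(36) = 12

12


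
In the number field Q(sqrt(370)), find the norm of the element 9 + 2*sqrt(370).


N(a + b*sqrt(d)) = a^2 - d*b^2
= (9)^2 - (370)*(2)^2
= 81 - 1480
= -1399

-1399


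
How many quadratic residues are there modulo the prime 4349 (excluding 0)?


For prime p, the number of non-zero quadratic residues is (p-1)/2.
= (4349-1)/2
= 2174

2174


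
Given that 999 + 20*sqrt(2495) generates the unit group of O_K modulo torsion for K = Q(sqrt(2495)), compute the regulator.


epsilon = 999 + 20*sqrt(2495)
= 1997.9995
R = ln(1997.9995)
= 7.5999

7.5999


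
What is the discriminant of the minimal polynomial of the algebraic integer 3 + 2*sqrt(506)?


The element 3 + 2*sqrt(506) has minimal polynomial:
x^2 - 6*x - 2015
Discriminant = (-6)^2 - 4*(-2015)
= 36 + 8060
= 8096

8096


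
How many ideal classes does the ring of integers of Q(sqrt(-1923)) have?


K = Q(sqrt(-1923)). d mod 4 = 1, so D = disc(K) = d = -1923
h(K) equals the number of primitive reduced positive-definite forms (a, b, c) = a*x^2 + b*x*y + c*y^2 with b^2 - 4ac = D,
where reduced means |b| <= a <= c, with b >= 0 whenever |b| = a or a = c, and primitive means gcd(a, b, c) = 1.
Reduced forces 3a^2 <= |D| = 1923, so 1 <= a <= 25; b must have the parity of D, and c = (b^2 - D)/(4a) must be an integer >= a.
Enumerate a = 1..25, b in [-a, a]:
  a=1: (1, 1, 481)  [1]
  a=2: none
  a=3: (3, 3, 161)  [1]
  a=4..6: none
  a=7: (7, -3, 69), (7, 3, 69)  [2]
  a=8..12: none
  a=13: (13, -1, 37), (13, 1, 37)  [2]
  a=14..16: none
  a=17: (17, -7, 29), (17, 7, 29)  [2]
  a=18..20: none
  a=21: (21, -3, 23), (21, 3, 23)  [2]
  a=22..25: none
Total reduced forms: 1 + 1 + 2 + 2 + 2 + 2 = 10
h = 10

10


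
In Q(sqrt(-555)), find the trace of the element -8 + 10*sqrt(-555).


Tr(a + b*sqrt(d)) = (a + b*sqrt(d)) + (a - b*sqrt(d)) = 2a
= 2 * (-8)
= -16

-16


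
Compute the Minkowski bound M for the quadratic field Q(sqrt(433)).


d = 433, d mod 4 = 1, so disc(K) = d = 433; |disc(K)| = 433
Real quadratic field, so n = 2, s = r2 = 0, r1 = 2
M = (n!/n^n) * (4/pi)^s * sqrt(|disc(K)|) = (2!/2^2) * (4/pi)^0 * sqrt(433)
= 0.5 * 1.000000 * 20.808652
= 10.4043

10.4043


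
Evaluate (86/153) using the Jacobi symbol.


Compute (86/153) via quadratic reciprocity:
  pull out 2: (2/153) = +1  (since 153 mod 8 = 1)
  reciprocity: (43/153) -> +(153/43)
  reduce: (24/43)
  pull out 2: (2/43) = -1  (since 43 mod 8 = 3)
  pull out 2: (2/43) = -1  (since 43 mod 8 = 3)
  pull out 2: (2/43) = -1  (since 43 mod 8 = 3)
  reciprocity: (3/43) -> -(43/3)
  reduce: (1/3)
  (1/3) = 1
Product of signs = 1

1


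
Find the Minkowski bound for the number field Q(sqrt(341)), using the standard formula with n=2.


d = 341, d mod 4 = 1, so disc(K) = d = 341; |disc(K)| = 341
Real quadratic field, so n = 2, s = r2 = 0, r1 = 2
M = (n!/n^n) * (4/pi)^s * sqrt(|disc(K)|) = (2!/2^2) * (4/pi)^0 * sqrt(341)
= 0.5 * 1.000000 * 18.466185
= 9.2331

9.2331


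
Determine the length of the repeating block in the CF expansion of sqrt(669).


Run the CF algorithm for sqrt(669).
a_0 = floor(sqrt(669)) = 25; set m_0=0, q_0=1.
Recurrence: m' = q*a - m,  q' = (d - m'^2)/q,  a' = floor((a_0 + m')/q').
  step 1: m=25, q=44, a=1
  step 2: m=19, q=7, a=6
  step 3: m=23, q=20, a=2
  step 4: m=17, q=19, a=2
  step 5: m=21, q=12, a=3
  step 6: m=15, q=37, a=1
  step 7: m=22, q=5, a=9
  step 8: m=23, q=28, a=1
  step 9: m=5, q=23, a=1
  step 10: m=18, q=15, a=2
  step 11: m=12, q=35, a=1
  step 12: m=23, q=4, a=12
  step 13: m=25, q=11, a=4
  step 14: m=19, q=28, a=1
  step 15: m=9, q=21, a=1
  step 16: m=12, q=25, a=1
  step 17: m=13, q=20, a=1
  step 18: m=7, q=31, a=1
  step 19: m=24, q=3, a=16
  step 20: m=24, q=31, a=1
  step 21: m=7, q=20, a=1
  step 22: m=13, q=25, a=1
  step 23: m=12, q=21, a=1
  step 24: m=9, q=28, a=1
  step 25: m=19, q=11, a=4
  step 26: m=25, q=4, a=12
  step 27: m=23, q=35, a=1
  step 28: m=12, q=15, a=2
  step 29: m=18, q=23, a=1
  step 30: m=5, q=28, a=1
  step 31: m=23, q=5, a=9
  step 32: m=22, q=37, a=1
  step 33: m=15, q=12, a=3
  step 34: m=21, q=19, a=2
  step 35: m=17, q=20, a=2
  step 36: m=23, q=7, a=6
  step 37: m=19, q=44, a=1
  step 38: m=25, q=1, a=50
a_38 = 2*a_0 = 50, so the period closes here.
sqrt(669) = [25; 1, 6, 2, 2, 3, 1, 9, 1, 1, 2, 1, 12, 4, 1, 1, 1, 1, 1, 16, 1, 1, 1, 1, 1, 4, 12, 1, 2, 1, 1, 9, 1, 3, 2, 2, 6, 1, 50]
Period length = 38

38


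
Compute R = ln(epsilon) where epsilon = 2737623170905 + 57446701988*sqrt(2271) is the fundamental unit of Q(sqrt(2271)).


epsilon = 2737623170905 + 57446701988*sqrt(2271)
= 5.4752e+12
R = ln(5.4752e+12)
= 29.3313

29.3313


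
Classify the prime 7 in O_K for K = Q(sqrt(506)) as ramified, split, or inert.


K = Q(sqrt(506)). Since d mod 4 = 2, disc(K) = 2024.
Check p | disc: 2024 mod 7 = 1.
p does not divide disc. Compute Legendre symbol (d/p):
2^((7-1)/2) mod 7 = 1
(d/p) = 1, so p splits: (p) = P*P' with e=1, f=1, g=2.
Therefore p is split.

split


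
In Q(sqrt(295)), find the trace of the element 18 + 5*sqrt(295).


Tr(a + b*sqrt(d)) = (a + b*sqrt(d)) + (a - b*sqrt(d)) = 2a
= 2 * (18)
= 36

36


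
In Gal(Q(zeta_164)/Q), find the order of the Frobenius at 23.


The Frobenius at p in Gal(Q(zeta_n)/Q) = (Z/nZ)* is the class of p, so its order is ord_164(23), the smallest k >= 1 with 23^k = 1 mod 164.
n = 164 = 2^2 * 41, phi(164) = 80; the order divides phi(n).
Divisors of 80: 1, 2, 4, 5, 8, 10, 16, 20, 40, 80
Repeated squaring mod 164: 23^1 = 23, 23^2 = 37, 23^4 = 57, 23^8 = 133, 23^16 = 141, 23^32 = 37, 23^64 = 57
Test divisors in increasing order:
  k=1: 23^1 = 23 mod 164
  k=2: 23^2 = 37 mod 164
  k=4: 23^4 = 57 mod 164
  k=5: 23^5 = 57 * 23 = 163 mod 164
  k=8: 23^8 = 133 mod 164
  k=10: 23^10 = 133 * 37 = 1 mod 164  <- first divisor giving 1
Order = 10

10


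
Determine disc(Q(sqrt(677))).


For K = Q(sqrt(d)) with d squarefree: disc(K) = d if d = 1 mod 4, and disc(K) = 4d if d = 2 or 3 mod 4.
Here d = 677, and d mod 4 = 1.
d = 1 mod 4 (O_K = Z[(1+sqrt(d))/2]), so disc(K) = d = 677

677


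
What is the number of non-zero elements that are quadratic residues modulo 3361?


For prime p, the number of non-zero quadratic residues is (p-1)/2.
= (3361-1)/2
= 1680

1680


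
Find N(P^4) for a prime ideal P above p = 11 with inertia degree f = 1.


N(P^a) = p^(a*f)
= 11^(4*1)
= 11^4
= 14641

14641


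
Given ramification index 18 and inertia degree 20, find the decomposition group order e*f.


|D_P| = e * f
= 18 * 20
= 360

360


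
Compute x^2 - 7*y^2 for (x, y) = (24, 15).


x^2 - d*y^2
= 24^2 - 7*15^2
= 576 - 1575
= -999

-999


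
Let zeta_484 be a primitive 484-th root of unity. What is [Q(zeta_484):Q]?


The degree equals Euler's totient phi(484).
484 = 2^2 * 11^2
phi(484) = 220

220


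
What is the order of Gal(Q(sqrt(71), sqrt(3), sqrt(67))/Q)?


The 3 square roots of distinct primes are multiplicatively independent over Q,
so [K:Q] = 2^3 and Gal(K/Q) is isomorphic to (Z/2Z)^3.
|Gal| = 2^3 = 8

8


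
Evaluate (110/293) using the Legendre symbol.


p = 293 is prime, so compute (110/293) with the reciprocity algorithm (Jacobi-symbol steps: pull out 2s via (2/n), flip via reciprocity, reduce):
  pull out 2: (2/293) = -1  (since 293 mod 8 = 5)
  reciprocity: (55/293) -> +(293/55)
  reduce: (18/55)
  pull out 2: (2/55) = +1  (since 55 mod 8 = 7)
  reciprocity: (9/55) -> +(55/9)
  reduce: (1/9)
  (1/9) = 1
Product of signs = -1
(110/293) = -1

-1


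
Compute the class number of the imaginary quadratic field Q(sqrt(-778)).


K = Q(sqrt(-778)). d mod 4 = 2, so D = disc(K) = 4d = -3112
h(K) equals the number of primitive reduced positive-definite forms (a, b, c) = a*x^2 + b*x*y + c*y^2 with b^2 - 4ac = D,
where reduced means |b| <= a <= c, with b >= 0 whenever |b| = a or a = c, and primitive means gcd(a, b, c) = 1.
Reduced forces 3a^2 <= |D| = 3112, so 1 <= a <= 32; b must have the parity of D, and c = (b^2 - D)/(4a) must be an integer >= a.
Enumerate a = 1..32, b in [-a, a]:
  a=1: (1, 0, 778)  [1]
  a=2: (2, 0, 389)  [1]
  a=3..10: none
  a=11: (11, -10, 73), (11, 10, 73)  [2]
  a=12..16: none
  a=17: (17, -4, 46), (17, 4, 46)  [2]
  a=18: none
  a=19: (19, -2, 41), (19, 2, 41)  [2]
  a=20..21: none
  a=22: (22, -12, 37), (22, 12, 37)  [2]
  a=23: (23, -4, 34), (23, 4, 34)  [2]
  a=24..28: none
  a=29: (29, -22, 31), (29, 22, 31)  [2]
  a=30..32: none
Total reduced forms: 1 + 1 + 2 + 2 + 2 + 2 + 2 + 2 = 14
h = 14

14


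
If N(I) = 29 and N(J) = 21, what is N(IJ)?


N(IJ) = N(I) * N(J)
= 29 * 21
= 609

609


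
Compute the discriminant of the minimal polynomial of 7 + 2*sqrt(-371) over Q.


The element 7 + 2*sqrt(-371) has minimal polynomial:
x^2 - 14*x + 1533
Discriminant = (-14)^2 - 4*(1533)
= 196 - 6132
= -5936

-5936


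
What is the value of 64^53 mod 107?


p = 107 is prime and the exponent is (p-1)/2 = 53, so by Euler's criterion 64^53 = (64/107) = +1 or -1 mod 107.
Compute by square-and-multiply:
  53 = 32 + 16 + 4 + 1 (binary 110101)
  Repeated squaring mod 107: 64^1 = 64, 64^2 = 30, 64^4 = 44, 64^8 = 10, 64^16 = 100, 64^32 = 49
  64^53 = 64^32 * 64^16 * 64^4 * 64^1 = 49 * 100 * 44 * 64 mod 107
    49 * 100 = 4900 = 85 mod 107
    85 * 44 = 3740 = 102 mod 107
    102 * 64 = 6528 = 1 mod 107
  64^53 = 1 mod 107
Result 1: 64 is a quadratic residue mod 107.
64^53 mod 107 = 1

1


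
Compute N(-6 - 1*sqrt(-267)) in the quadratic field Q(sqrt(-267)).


N(a + b*sqrt(d)) = a^2 - d*b^2
= (-6)^2 - (-267)*(-1)^2
= 36 + 267
= 303

303


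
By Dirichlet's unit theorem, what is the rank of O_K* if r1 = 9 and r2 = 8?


By Dirichlet's unit theorem:
rank = r1 + r2 - 1
= 9 + 8 - 1
= 16

16


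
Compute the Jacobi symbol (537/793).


Compute (537/793) via quadratic reciprocity:
  reciprocity: (537/793) -> +(793/537)
  reduce: (256/537)
  pull out 2: (2/537) = +1  (since 537 mod 8 = 1)
  pull out 2: (2/537) = +1  (since 537 mod 8 = 1)
  pull out 2: (2/537) = +1  (since 537 mod 8 = 1)
  pull out 2: (2/537) = +1  (since 537 mod 8 = 1)
  pull out 2: (2/537) = +1  (since 537 mod 8 = 1)
  pull out 2: (2/537) = +1  (since 537 mod 8 = 1)
  pull out 2: (2/537) = +1  (since 537 mod 8 = 1)
  pull out 2: (2/537) = +1  (since 537 mod 8 = 1)
  (1/537) = 1
Product of signs = 1

1


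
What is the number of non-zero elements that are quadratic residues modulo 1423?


For prime p, the number of non-zero quadratic residues is (p-1)/2.
= (1423-1)/2
= 711

711


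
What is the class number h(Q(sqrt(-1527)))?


K = Q(sqrt(-1527)). d mod 4 = 1, so D = disc(K) = d = -1527
h(K) equals the number of primitive reduced positive-definite forms (a, b, c) = a*x^2 + b*x*y + c*y^2 with b^2 - 4ac = D,
where reduced means |b| <= a <= c, with b >= 0 whenever |b| = a or a = c, and primitive means gcd(a, b, c) = 1.
Reduced forces 3a^2 <= |D| = 1527, so 1 <= a <= 22; b must have the parity of D, and c = (b^2 - D)/(4a) must be an integer >= a.
Enumerate a = 1..22, b in [-a, a]:
  a=1: (1, 1, 382)  [1]
  a=2: (2, -1, 191), (2, 1, 191)  [2]
  a=3: (3, 3, 128)  [1]
  a=4: (4, -3, 96), (4, 3, 96)  [2]
  a=5: none
  a=6: (6, -3, 64), (6, 3, 64)  [2]
  a=7: none
  a=8: (8, -3, 48), (8, 3, 48)  [2]
  a=9..11: none
  a=12: (12, -3, 32), (12, 3, 32)  [2]
  a=13..15: none
  a=16: (16, -3, 24), (16, 3, 24)  [2]
  a=17..22: none
Total reduced forms: 1 + 2 + 1 + 2 + 2 + 2 + 2 + 2 = 14
h = 14

14


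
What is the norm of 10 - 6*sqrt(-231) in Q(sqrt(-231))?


N(a + b*sqrt(d)) = a^2 - d*b^2
= (10)^2 - (-231)*(-6)^2
= 100 + 8316
= 8416

8416


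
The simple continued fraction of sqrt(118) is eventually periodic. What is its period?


Run the CF algorithm for sqrt(118).
a_0 = floor(sqrt(118)) = 10; set m_0=0, q_0=1.
Recurrence: m' = q*a - m,  q' = (d - m'^2)/q,  a' = floor((a_0 + m')/q').
  step 1: m=10, q=18, a=1
  step 2: m=8, q=3, a=6
  step 3: m=10, q=6, a=3
  step 4: m=8, q=9, a=2
  step 5: m=10, q=2, a=10
  step 6: m=10, q=9, a=2
  step 7: m=8, q=6, a=3
  step 8: m=10, q=3, a=6
  step 9: m=8, q=18, a=1
  step 10: m=10, q=1, a=20
a_10 = 2*a_0 = 20, so the period closes here.
sqrt(118) = [10; 1, 6, 3, 2, 10, 2, 3, 6, 1, 20]
Period length = 10

10


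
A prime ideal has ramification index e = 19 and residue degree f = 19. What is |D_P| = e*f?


|D_P| = e * f
= 19 * 19
= 361

361


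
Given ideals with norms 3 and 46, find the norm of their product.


N(IJ) = N(I) * N(J)
= 3 * 46
= 138

138


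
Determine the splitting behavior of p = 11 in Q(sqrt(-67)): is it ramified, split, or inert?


K = Q(sqrt(-67)). Since d mod 4 = 1, disc(K) = -67.
Check p | disc: -67 mod 11 = 10.
p does not divide disc. Compute Legendre symbol (d/p):
10^((11-1)/2) mod 11 = -1
(d/p) = -1, so p is inert: (p) stays prime with e=1, f=2, g=1.
Therefore p is inert.

inert


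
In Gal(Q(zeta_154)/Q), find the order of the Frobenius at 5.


The Frobenius at p in Gal(Q(zeta_n)/Q) = (Z/nZ)* is the class of p, so its order is ord_154(5), the smallest k >= 1 with 5^k = 1 mod 154.
n = 154 = 2 * 7 * 11, phi(154) = 60; the order divides phi(n).
Divisors of 60: 1, 2, 3, 4, 5, 6, 10, 12, 15, 20, 30, 60
Repeated squaring mod 154: 5^1 = 5, 5^2 = 25, 5^4 = 9, 5^8 = 81, 5^16 = 93, 5^32 = 25
Test divisors in increasing order:
  k=1: 5^1 = 5 mod 154
  k=2: 5^2 = 25 mod 154
  k=3: 5^3 = 25 * 5 = 125 mod 154
  k=4: 5^4 = 9 mod 154
  k=5: 5^5 = 9 * 5 = 45 mod 154
  k=6: 5^6 = 9 * 25 = 71 mod 154
  k=10: 5^10 = 81 * 25 = 23 mod 154
  k=12: 5^12 = 81 * 9 = 113 mod 154
  k=15: 5^15 = 81 * 9 * 25 * 5 = 111 mod 154
  k=20: 5^20 = 93 * 9 = 67 mod 154
  k=30: 5^30 = 93 * 81 * 9 * 25 = 1 mod 154  <- first divisor giving 1
Order = 30

30


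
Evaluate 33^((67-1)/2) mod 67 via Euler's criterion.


p = 67 is prime and the exponent is (p-1)/2 = 33, so by Euler's criterion 33^33 = (33/67) = +1 or -1 mod 67.
Compute by square-and-multiply:
  33 = 32 + 1 (binary 100001)
  Repeated squaring mod 67: 33^1 = 33, 33^2 = 17, 33^4 = 21, 33^8 = 39, 33^16 = 47, 33^32 = 65
  33^33 = 33^32 * 33^1 = 65 * 33 mod 67
    65 * 33 = 2145 = 1 mod 67
  33^33 = 1 mod 67
Result 1: 33 is a quadratic residue mod 67.
33^33 mod 67 = 1

1


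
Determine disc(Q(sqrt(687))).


For K = Q(sqrt(d)) with d squarefree: disc(K) = d if d = 1 mod 4, and disc(K) = 4d if d = 2 or 3 mod 4.
Here d = 687, and d mod 4 = 3.
d = 3 mod 4, not 1 (O_K = Z[sqrt(d)]), so disc(K) = 4d = 4 * (687) = 2748

2748


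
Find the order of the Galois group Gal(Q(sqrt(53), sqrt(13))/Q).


The 2 square roots of distinct primes are multiplicatively independent over Q,
so [K:Q] = 2^2 and Gal(K/Q) is isomorphic to (Z/2Z)^2.
|Gal| = 2^2 = 4

4


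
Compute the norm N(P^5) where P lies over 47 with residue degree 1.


N(P^a) = p^(a*f)
= 47^(5*1)
= 47^5
= 229345007

229345007


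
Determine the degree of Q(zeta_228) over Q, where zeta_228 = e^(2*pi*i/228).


The degree equals Euler's totient phi(228).
228 = 2^2 * 3 * 19
phi(228) = 72

72


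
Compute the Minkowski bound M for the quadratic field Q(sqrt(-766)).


d = -766, d mod 4 = 2, so disc(K) = 4d = -3064; |disc(K)| = 3064
Imaginary quadratic field, so n = 2, s = r2 = 1, r1 = 0
M = (n!/n^n) * (4/pi)^s * sqrt(|disc(K)|) = (2!/2^2) * (4/pi)^1 * sqrt(3064)
= 0.5 * 1.273240 * 55.353410
= 35.2391

35.2391


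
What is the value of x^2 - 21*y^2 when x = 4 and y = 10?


x^2 - d*y^2
= 4^2 - 21*10^2
= 16 - 2100
= -2084

-2084


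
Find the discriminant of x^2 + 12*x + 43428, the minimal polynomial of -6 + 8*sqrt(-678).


The element -6 + 8*sqrt(-678) has minimal polynomial:
x^2 + 12*x + 43428
Discriminant = (12)^2 - 4*(43428)
= 144 - 173712
= -173568

-173568


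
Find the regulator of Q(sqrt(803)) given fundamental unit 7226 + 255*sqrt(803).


epsilon = 7226 + 255*sqrt(803)
= 14451.9999
R = ln(14451.9999)
= 9.5786

9.5786


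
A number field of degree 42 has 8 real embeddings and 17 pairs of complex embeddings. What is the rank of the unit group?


By Dirichlet's unit theorem:
rank = r1 + r2 - 1
= 8 + 17 - 1
= 24

24


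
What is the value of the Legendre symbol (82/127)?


p = 127 is prime, so compute (82/127) with the reciprocity algorithm (Jacobi-symbol steps: pull out 2s via (2/n), flip via reciprocity, reduce):
  pull out 2: (2/127) = +1  (since 127 mod 8 = 7)
  reciprocity: (41/127) -> +(127/41)
  reduce: (4/41)
  pull out 2: (2/41) = +1  (since 41 mod 8 = 1)
  pull out 2: (2/41) = +1  (since 41 mod 8 = 1)
  (1/41) = 1
Product of signs = 1
(82/127) = 1

1


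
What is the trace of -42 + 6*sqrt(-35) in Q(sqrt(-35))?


Tr(a + b*sqrt(d)) = (a + b*sqrt(d)) + (a - b*sqrt(d)) = 2a
= 2 * (-42)
= -84

-84


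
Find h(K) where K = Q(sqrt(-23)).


K = Q(sqrt(-23)). d mod 4 = 1, so D = disc(K) = d = -23
h(K) equals the number of primitive reduced positive-definite forms (a, b, c) = a*x^2 + b*x*y + c*y^2 with b^2 - 4ac = D,
where reduced means |b| <= a <= c, with b >= 0 whenever |b| = a or a = c, and primitive means gcd(a, b, c) = 1.
Reduced forces 3a^2 <= |D| = 23, so 1 <= a <= 2; b must have the parity of D, and c = (b^2 - D)/(4a) must be an integer >= a.
Enumerate a = 1..2, b in [-a, a]:
  a=1: (1, 1, 6)  [1]
  a=2: (2, -1, 3), (2, 1, 3)  [2]
Total reduced forms: 1 + 2 = 3
h = 3

3


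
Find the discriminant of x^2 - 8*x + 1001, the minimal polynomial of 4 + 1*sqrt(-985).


The element 4 + 1*sqrt(-985) has minimal polynomial:
x^2 - 8*x + 1001
Discriminant = (-8)^2 - 4*(1001)
= 64 - 4004
= -3940

-3940


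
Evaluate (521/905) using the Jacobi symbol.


Compute (521/905) via quadratic reciprocity:
  reciprocity: (521/905) -> +(905/521)
  reduce: (384/521)
  pull out 2: (2/521) = +1  (since 521 mod 8 = 1)
  pull out 2: (2/521) = +1  (since 521 mod 8 = 1)
  pull out 2: (2/521) = +1  (since 521 mod 8 = 1)
  pull out 2: (2/521) = +1  (since 521 mod 8 = 1)
  pull out 2: (2/521) = +1  (since 521 mod 8 = 1)
  pull out 2: (2/521) = +1  (since 521 mod 8 = 1)
  pull out 2: (2/521) = +1  (since 521 mod 8 = 1)
  reciprocity: (3/521) -> +(521/3)
  reduce: (2/3)
  pull out 2: (2/3) = -1  (since 3 mod 8 = 3)
  (1/3) = 1
Product of signs = -1

-1


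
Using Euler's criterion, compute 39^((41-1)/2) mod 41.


p = 41 is prime and the exponent is (p-1)/2 = 20, so by Euler's criterion 39^20 = (39/41) = +1 or -1 mod 41.
Compute by square-and-multiply:
  20 = 16 + 4 (binary 10100)
  Repeated squaring mod 41: 39^1 = 39, 39^2 = 4, 39^4 = 16, 39^8 = 10, 39^16 = 18
  39^20 = 39^16 * 39^4 = 18 * 16 mod 41
    18 * 16 = 288 = 1 mod 41
  39^20 = 1 mod 41
Result 1: 39 is a quadratic residue mod 41.
39^20 mod 41 = 1

1


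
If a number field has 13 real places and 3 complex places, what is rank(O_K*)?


By Dirichlet's unit theorem:
rank = r1 + r2 - 1
= 13 + 3 - 1
= 15

15


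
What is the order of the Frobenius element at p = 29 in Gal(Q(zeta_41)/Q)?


The Frobenius at p in Gal(Q(zeta_n)/Q) = (Z/nZ)* is the class of p, so its order is ord_41(29), the smallest k >= 1 with 29^k = 1 mod 41.
n = 41 = 41, phi(41) = 40; the order divides phi(n).
Divisors of 40: 1, 2, 4, 5, 8, 10, 20, 40
Repeated squaring mod 41: 29^1 = 29, 29^2 = 21, 29^4 = 31, 29^8 = 18, 29^16 = 37, 29^32 = 16
Test divisors in increasing order:
  k=1: 29^1 = 29 mod 41
  k=2: 29^2 = 21 mod 41
  k=4: 29^4 = 31 mod 41
  k=5: 29^5 = 31 * 29 = 38 mod 41
  k=8: 29^8 = 18 mod 41
  k=10: 29^10 = 18 * 21 = 9 mod 41
  k=20: 29^20 = 37 * 31 = 40 mod 41
  k=40: 29^40 = 16 * 18 = 1 mod 41  <- first divisor giving 1
Order = 40

40


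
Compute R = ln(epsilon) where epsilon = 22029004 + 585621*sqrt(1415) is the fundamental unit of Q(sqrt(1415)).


epsilon = 22029004 + 585621*sqrt(1415)
= 4.4058e+07
R = ln(4.4058e+07)
= 17.6010

17.6010


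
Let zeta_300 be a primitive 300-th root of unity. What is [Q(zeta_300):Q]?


The degree equals Euler's totient phi(300).
300 = 2^2 * 3 * 5^2
phi(300) = 80

80


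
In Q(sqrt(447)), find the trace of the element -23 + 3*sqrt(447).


Tr(a + b*sqrt(d)) = (a + b*sqrt(d)) + (a - b*sqrt(d)) = 2a
= 2 * (-23)
= -46

-46


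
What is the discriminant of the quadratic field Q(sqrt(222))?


For K = Q(sqrt(d)) with d squarefree: disc(K) = d if d = 1 mod 4, and disc(K) = 4d if d = 2 or 3 mod 4.
Here d = 222, and d mod 4 = 2.
d = 2 mod 4, not 1 (O_K = Z[sqrt(d)]), so disc(K) = 4d = 4 * (222) = 888

888


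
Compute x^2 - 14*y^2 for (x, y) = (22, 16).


x^2 - d*y^2
= 22^2 - 14*16^2
= 484 - 3584
= -3100

-3100


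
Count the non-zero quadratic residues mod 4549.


For prime p, the number of non-zero quadratic residues is (p-1)/2.
= (4549-1)/2
= 2274

2274


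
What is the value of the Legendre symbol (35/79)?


p = 79 is prime, so compute (35/79) with the reciprocity algorithm (Jacobi-symbol steps: pull out 2s via (2/n), flip via reciprocity, reduce):
  reciprocity: (35/79) -> -(79/35)
  reduce: (9/35)
  reciprocity: (9/35) -> +(35/9)
  reduce: (8/9)
  pull out 2: (2/9) = +1  (since 9 mod 8 = 1)
  pull out 2: (2/9) = +1  (since 9 mod 8 = 1)
  pull out 2: (2/9) = +1  (since 9 mod 8 = 1)
  (1/9) = 1
Product of signs = -1
(35/79) = -1

-1


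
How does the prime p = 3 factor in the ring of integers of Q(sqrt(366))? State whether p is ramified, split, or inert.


K = Q(sqrt(366)). Since d mod 4 = 2, disc(K) = 1464.
Check p | disc: 1464 mod 3 = 0.
p divides disc, so p ramifies: (p) = P^2 with e=2, f=1, g=1.
Therefore p is ramified.

ramified


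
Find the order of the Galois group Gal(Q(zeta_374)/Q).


|Gal(Q(zeta_374)/Q)| = phi(374)
= 160

160


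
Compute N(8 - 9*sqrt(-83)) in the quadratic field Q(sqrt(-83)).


N(a + b*sqrt(d)) = a^2 - d*b^2
= (8)^2 - (-83)*(-9)^2
= 64 + 6723
= 6787

6787


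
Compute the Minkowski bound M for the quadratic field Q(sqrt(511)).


d = 511, d mod 4 = 3, so disc(K) = 4d = 2044; |disc(K)| = 2044
Real quadratic field, so n = 2, s = r2 = 0, r1 = 2
M = (n!/n^n) * (4/pi)^s * sqrt(|disc(K)|) = (2!/2^2) * (4/pi)^0 * sqrt(2044)
= 0.5 * 1.000000 * 45.210618
= 22.6053

22.6053


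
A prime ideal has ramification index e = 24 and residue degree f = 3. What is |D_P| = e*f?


|D_P| = e * f
= 24 * 3
= 72

72


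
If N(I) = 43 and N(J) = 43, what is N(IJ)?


N(IJ) = N(I) * N(J)
= 43 * 43
= 1849

1849


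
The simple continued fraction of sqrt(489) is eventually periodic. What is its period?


Run the CF algorithm for sqrt(489).
a_0 = floor(sqrt(489)) = 22; set m_0=0, q_0=1.
Recurrence: m' = q*a - m,  q' = (d - m'^2)/q,  a' = floor((a_0 + m')/q').
  step 1: m=22, q=5, a=8
  step 2: m=18, q=33, a=1
  step 3: m=15, q=8, a=4
  step 4: m=17, q=25, a=1
  step 5: m=8, q=17, a=1
  step 6: m=9, q=24, a=1
  step 7: m=15, q=11, a=3
  step 8: m=18, q=15, a=2
  step 9: m=12, q=23, a=1
  step 10: m=11, q=16, a=2
  step 11: m=21, q=3, a=14
  step 12: m=21, q=16, a=2
  step 13: m=11, q=23, a=1
  step 14: m=12, q=15, a=2
  step 15: m=18, q=11, a=3
  step 16: m=15, q=24, a=1
  step 17: m=9, q=17, a=1
  step 18: m=8, q=25, a=1
  step 19: m=17, q=8, a=4
  step 20: m=15, q=33, a=1
  step 21: m=18, q=5, a=8
  step 22: m=22, q=1, a=44
a_22 = 2*a_0 = 44, so the period closes here.
sqrt(489) = [22; 8, 1, 4, 1, 1, 1, 3, 2, 1, 2, 14, 2, 1, 2, 3, 1, 1, 1, 4, 1, 8, 44]
Period length = 22

22


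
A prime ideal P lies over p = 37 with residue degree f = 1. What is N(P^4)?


N(P^a) = p^(a*f)
= 37^(4*1)
= 37^4
= 1874161

1874161


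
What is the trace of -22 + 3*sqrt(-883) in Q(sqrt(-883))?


Tr(a + b*sqrt(d)) = (a + b*sqrt(d)) + (a - b*sqrt(d)) = 2a
= 2 * (-22)
= -44

-44


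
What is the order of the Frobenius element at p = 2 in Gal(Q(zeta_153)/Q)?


The Frobenius at p in Gal(Q(zeta_n)/Q) = (Z/nZ)* is the class of p, so its order is ord_153(2), the smallest k >= 1 with 2^k = 1 mod 153.
n = 153 = 3^2 * 17, phi(153) = 96; the order divides phi(n).
Divisors of 96: 1, 2, 3, 4, 6, 8, 12, 16, 24, 32, 48, 96
Repeated squaring mod 153: 2^1 = 2, 2^2 = 4, 2^4 = 16, 2^8 = 103, 2^16 = 52, 2^32 = 103, 2^64 = 52
Test divisors in increasing order:
  k=1: 2^1 = 2 mod 153
  k=2: 2^2 = 4 mod 153
  k=3: 2^3 = 4 * 2 = 8 mod 153
  k=4: 2^4 = 16 mod 153
  k=6: 2^6 = 16 * 4 = 64 mod 153
  k=8: 2^8 = 103 mod 153
  k=12: 2^12 = 103 * 16 = 118 mod 153
  k=16: 2^16 = 52 mod 153
  k=24: 2^24 = 52 * 103 = 1 mod 153  <- first divisor giving 1
Order = 24

24


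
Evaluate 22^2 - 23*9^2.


x^2 - d*y^2
= 22^2 - 23*9^2
= 484 - 1863
= -1379

-1379


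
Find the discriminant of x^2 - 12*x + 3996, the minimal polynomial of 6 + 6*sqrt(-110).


The element 6 + 6*sqrt(-110) has minimal polynomial:
x^2 - 12*x + 3996
Discriminant = (-12)^2 - 4*(3996)
= 144 - 15984
= -15840

-15840


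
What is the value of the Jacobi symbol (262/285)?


Compute (262/285) via quadratic reciprocity:
  pull out 2: (2/285) = -1  (since 285 mod 8 = 5)
  reciprocity: (131/285) -> +(285/131)
  reduce: (23/131)
  reciprocity: (23/131) -> -(131/23)
  reduce: (16/23)
  pull out 2: (2/23) = +1  (since 23 mod 8 = 7)
  pull out 2: (2/23) = +1  (since 23 mod 8 = 7)
  pull out 2: (2/23) = +1  (since 23 mod 8 = 7)
  pull out 2: (2/23) = +1  (since 23 mod 8 = 7)
  (1/23) = 1
Product of signs = 1

1


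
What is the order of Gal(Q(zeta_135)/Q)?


|Gal(Q(zeta_135)/Q)| = phi(135)
= 72

72


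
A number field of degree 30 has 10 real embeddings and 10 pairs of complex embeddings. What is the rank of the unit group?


By Dirichlet's unit theorem:
rank = r1 + r2 - 1
= 10 + 10 - 1
= 19

19


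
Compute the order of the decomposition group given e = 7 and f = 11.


|D_P| = e * f
= 7 * 11
= 77

77


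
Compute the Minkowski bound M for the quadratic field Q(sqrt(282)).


d = 282, d mod 4 = 2, so disc(K) = 4d = 1128; |disc(K)| = 1128
Real quadratic field, so n = 2, s = r2 = 0, r1 = 2
M = (n!/n^n) * (4/pi)^s * sqrt(|disc(K)|) = (2!/2^2) * (4/pi)^0 * sqrt(1128)
= 0.5 * 1.000000 * 33.585711
= 16.7929

16.7929


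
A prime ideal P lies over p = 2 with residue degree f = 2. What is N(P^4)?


N(P^a) = p^(a*f)
= 2^(4*2)
= 2^8
= 256

256


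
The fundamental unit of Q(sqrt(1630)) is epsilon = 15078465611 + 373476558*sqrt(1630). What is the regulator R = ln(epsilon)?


epsilon = 15078465611 + 373476558*sqrt(1630)
= 3.0157e+10
R = ln(3.0157e+10)
= 24.1297

24.1297


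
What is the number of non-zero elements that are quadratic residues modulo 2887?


For prime p, the number of non-zero quadratic residues is (p-1)/2.
= (2887-1)/2
= 1443

1443


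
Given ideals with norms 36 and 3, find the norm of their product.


N(IJ) = N(I) * N(J)
= 36 * 3
= 108

108


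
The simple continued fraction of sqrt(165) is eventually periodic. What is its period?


Run the CF algorithm for sqrt(165).
a_0 = floor(sqrt(165)) = 12; set m_0=0, q_0=1.
Recurrence: m' = q*a - m,  q' = (d - m'^2)/q,  a' = floor((a_0 + m')/q').
  step 1: m=12, q=21, a=1
  step 2: m=9, q=4, a=5
  step 3: m=11, q=11, a=2
  step 4: m=11, q=4, a=5
  step 5: m=9, q=21, a=1
  step 6: m=12, q=1, a=24
a_6 = 2*a_0 = 24, so the period closes here.
sqrt(165) = [12; 1, 5, 2, 5, 1, 24]
Period length = 6

6


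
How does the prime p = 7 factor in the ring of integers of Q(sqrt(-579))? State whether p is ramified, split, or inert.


K = Q(sqrt(-579)). Since d mod 4 = 1, disc(K) = -579.
Check p | disc: -579 mod 7 = 2.
p does not divide disc. Compute Legendre symbol (d/p):
2^((7-1)/2) mod 7 = 1
(d/p) = 1, so p splits: (p) = P*P' with e=1, f=1, g=2.
Therefore p is split.

split


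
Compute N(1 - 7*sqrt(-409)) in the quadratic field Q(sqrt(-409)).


N(a + b*sqrt(d)) = a^2 - d*b^2
= (1)^2 - (-409)*(-7)^2
= 1 + 20041
= 20042

20042


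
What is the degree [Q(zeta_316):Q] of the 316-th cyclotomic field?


The degree equals Euler's totient phi(316).
316 = 2^2 * 79
phi(316) = 156

156


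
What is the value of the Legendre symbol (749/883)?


p = 883 is prime, so compute (749/883) with the reciprocity algorithm (Jacobi-symbol steps: pull out 2s via (2/n), flip via reciprocity, reduce):
  reciprocity: (749/883) -> +(883/749)
  reduce: (134/749)
  pull out 2: (2/749) = -1  (since 749 mod 8 = 5)
  reciprocity: (67/749) -> +(749/67)
  reduce: (12/67)
  pull out 2: (2/67) = -1  (since 67 mod 8 = 3)
  pull out 2: (2/67) = -1  (since 67 mod 8 = 3)
  reciprocity: (3/67) -> -(67/3)
  reduce: (1/3)
  (1/3) = 1
Product of signs = 1
(749/883) = 1

1


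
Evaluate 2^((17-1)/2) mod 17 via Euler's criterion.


p = 17 is prime and the exponent is (p-1)/2 = 8, so by Euler's criterion 2^8 = (2/17) = +1 or -1 mod 17.
Compute by square-and-multiply:
  8 = 8 (binary 1000)
  Repeated squaring mod 17: 2^1 = 2, 2^2 = 4, 2^4 = 16, 2^8 = 1
  2^8 = 1 mod 17
Result 1: 2 is a quadratic residue mod 17.
2^8 mod 17 = 1

1


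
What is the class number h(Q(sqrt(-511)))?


K = Q(sqrt(-511)). d mod 4 = 1, so D = disc(K) = d = -511
h(K) equals the number of primitive reduced positive-definite forms (a, b, c) = a*x^2 + b*x*y + c*y^2 with b^2 - 4ac = D,
where reduced means |b| <= a <= c, with b >= 0 whenever |b| = a or a = c, and primitive means gcd(a, b, c) = 1.
Reduced forces 3a^2 <= |D| = 511, so 1 <= a <= 13; b must have the parity of D, and c = (b^2 - D)/(4a) must be an integer >= a.
Enumerate a = 1..13, b in [-a, a]:
  a=1: (1, 1, 128)  [1]
  a=2: (2, -1, 64), (2, 1, 64)  [2]
  a=3: none
  a=4: (4, -1, 32), (4, 1, 32)  [2]
  a=5: (5, -3, 26), (5, 3, 26)  [2]
  a=6: none
  a=7: (7, 7, 20)  [1]
  a=8: (8, -1, 16), (8, 1, 16)  [2]
  a=9: none
  a=10: (10, -7, 14), (10, -3, 13), (10, 3, 13), (10, 7, 14)  [4]
  a=11..13: none
Total reduced forms: 1 + 2 + 2 + 2 + 1 + 2 + 4 = 14
h = 14

14


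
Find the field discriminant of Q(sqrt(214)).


For K = Q(sqrt(d)) with d squarefree: disc(K) = d if d = 1 mod 4, and disc(K) = 4d if d = 2 or 3 mod 4.
Here d = 214, and d mod 4 = 2.
d = 2 mod 4, not 1 (O_K = Z[sqrt(d)]), so disc(K) = 4d = 4 * (214) = 856

856


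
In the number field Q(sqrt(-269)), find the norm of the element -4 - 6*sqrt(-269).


N(a + b*sqrt(d)) = a^2 - d*b^2
= (-4)^2 - (-269)*(-6)^2
= 16 + 9684
= 9700

9700


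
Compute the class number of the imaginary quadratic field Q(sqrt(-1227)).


K = Q(sqrt(-1227)). d mod 4 = 1, so D = disc(K) = d = -1227
h(K) equals the number of primitive reduced positive-definite forms (a, b, c) = a*x^2 + b*x*y + c*y^2 with b^2 - 4ac = D,
where reduced means |b| <= a <= c, with b >= 0 whenever |b| = a or a = c, and primitive means gcd(a, b, c) = 1.
Reduced forces 3a^2 <= |D| = 1227, so 1 <= a <= 20; b must have the parity of D, and c = (b^2 - D)/(4a) must be an integer >= a.
Enumerate a = 1..20, b in [-a, a]:
  a=1: (1, 1, 307)  [1]
  a=2: none
  a=3: (3, 3, 103)  [1]
  a=4..10: none
  a=11: (11, -7, 29), (11, 7, 29)  [2]
  a=12..20: none
Total reduced forms: 1 + 1 + 2 = 4
h = 4

4


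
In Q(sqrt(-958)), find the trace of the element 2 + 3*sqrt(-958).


Tr(a + b*sqrt(d)) = (a + b*sqrt(d)) + (a - b*sqrt(d)) = 2a
= 2 * (2)
= 4

4


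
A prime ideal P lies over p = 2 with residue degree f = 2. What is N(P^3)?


N(P^a) = p^(a*f)
= 2^(3*2)
= 2^6
= 64

64


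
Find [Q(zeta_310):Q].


The degree equals Euler's totient phi(310).
310 = 2 * 5 * 31
phi(310) = 120

120


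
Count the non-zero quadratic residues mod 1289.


For prime p, the number of non-zero quadratic residues is (p-1)/2.
= (1289-1)/2
= 644

644


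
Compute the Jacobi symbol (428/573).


Compute (428/573) via quadratic reciprocity:
  pull out 2: (2/573) = -1  (since 573 mod 8 = 5)
  pull out 2: (2/573) = -1  (since 573 mod 8 = 5)
  reciprocity: (107/573) -> +(573/107)
  reduce: (38/107)
  pull out 2: (2/107) = -1  (since 107 mod 8 = 3)
  reciprocity: (19/107) -> -(107/19)
  reduce: (12/19)
  pull out 2: (2/19) = -1  (since 19 mod 8 = 3)
  pull out 2: (2/19) = -1  (since 19 mod 8 = 3)
  reciprocity: (3/19) -> -(19/3)
  reduce: (1/3)
  (1/3) = 1
Product of signs = -1

-1


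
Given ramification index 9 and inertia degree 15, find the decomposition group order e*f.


|D_P| = e * f
= 9 * 15
= 135

135


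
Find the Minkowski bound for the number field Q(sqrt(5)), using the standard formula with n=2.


d = 5, d mod 4 = 1, so disc(K) = d = 5; |disc(K)| = 5
Real quadratic field, so n = 2, s = r2 = 0, r1 = 2
M = (n!/n^n) * (4/pi)^s * sqrt(|disc(K)|) = (2!/2^2) * (4/pi)^0 * sqrt(5)
= 0.5 * 1.000000 * 2.236068
= 1.1180

1.1180


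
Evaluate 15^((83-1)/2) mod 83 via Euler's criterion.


p = 83 is prime and the exponent is (p-1)/2 = 41, so by Euler's criterion 15^41 = (15/83) = +1 or -1 mod 83.
Compute by square-and-multiply:
  41 = 32 + 8 + 1 (binary 101001)
  Repeated squaring mod 83: 15^1 = 15, 15^2 = 59, 15^4 = 78, 15^8 = 25, 15^16 = 44, 15^32 = 27
  15^41 = 15^32 * 15^8 * 15^1 = 27 * 25 * 15 mod 83
    27 * 25 = 675 = 11 mod 83
    11 * 15 = 165 = 82 mod 83
  15^41 = 82 mod 83
Result 82 = p - 1 = -1 mod 83: 15 is a quadratic non-residue mod 83. As a residue in [0, p-1] the value is 82.
15^41 mod 83 = 82

82


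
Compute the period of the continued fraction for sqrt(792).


Run the CF algorithm for sqrt(792).
a_0 = floor(sqrt(792)) = 28; set m_0=0, q_0=1.
Recurrence: m' = q*a - m,  q' = (d - m'^2)/q,  a' = floor((a_0 + m')/q').
  step 1: m=28, q=8, a=7
  step 2: m=28, q=1, a=56
a_2 = 2*a_0 = 56, so the period closes here.
sqrt(792) = [28; 7, 56]
Period length = 2

2


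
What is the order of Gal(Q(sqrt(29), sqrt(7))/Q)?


The 2 square roots of distinct primes are multiplicatively independent over Q,
so [K:Q] = 2^2 and Gal(K/Q) is isomorphic to (Z/2Z)^2.
|Gal| = 2^2 = 4

4


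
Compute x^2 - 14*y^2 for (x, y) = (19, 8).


x^2 - d*y^2
= 19^2 - 14*8^2
= 361 - 896
= -535

-535


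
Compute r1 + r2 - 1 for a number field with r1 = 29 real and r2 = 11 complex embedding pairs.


By Dirichlet's unit theorem:
rank = r1 + r2 - 1
= 29 + 11 - 1
= 39

39


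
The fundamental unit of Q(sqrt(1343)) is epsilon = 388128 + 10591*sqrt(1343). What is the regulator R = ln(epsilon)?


epsilon = 388128 + 10591*sqrt(1343)
= 776256.0000
R = ln(776256.0000)
= 13.5622

13.5622


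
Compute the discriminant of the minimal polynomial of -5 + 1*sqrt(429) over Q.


The element -5 + 1*sqrt(429) has minimal polynomial:
x^2 + 10*x - 404
Discriminant = (10)^2 - 4*(-404)
= 100 + 1616
= 1716

1716


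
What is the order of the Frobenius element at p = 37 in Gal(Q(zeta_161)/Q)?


The Frobenius at p in Gal(Q(zeta_n)/Q) = (Z/nZ)* is the class of p, so its order is ord_161(37), the smallest k >= 1 with 37^k = 1 mod 161.
n = 161 = 7 * 23, phi(161) = 132; the order divides phi(n).
Divisors of 132: 1, 2, 3, 4, 6, 11, 12, 22, 33, 44, 66, 132
Repeated squaring mod 161: 37^1 = 37, 37^2 = 81, 37^4 = 121, 37^8 = 151, 37^16 = 100, 37^32 = 18, 37^64 = 2, 37^128 = 4
Test divisors in increasing order:
  k=1: 37^1 = 37 mod 161
  k=2: 37^2 = 81 mod 161
  k=3: 37^3 = 81 * 37 = 99 mod 161
  k=4: 37^4 = 121 mod 161
  k=6: 37^6 = 121 * 81 = 141 mod 161
  k=11: 37^11 = 151 * 81 * 37 = 137 mod 161
  k=12: 37^12 = 151 * 121 = 78 mod 161
  k=22: 37^22 = 100 * 121 * 81 = 93 mod 161
  k=33: 37^33 = 18 * 37 = 22 mod 161
  k=44: 37^44 = 18 * 151 * 121 = 116 mod 161
  k=66: 37^66 = 2 * 81 = 1 mod 161  <- first divisor giving 1
Order = 66

66


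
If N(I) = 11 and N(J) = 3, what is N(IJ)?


N(IJ) = N(I) * N(J)
= 11 * 3
= 33

33


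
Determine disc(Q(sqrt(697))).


For K = Q(sqrt(d)) with d squarefree: disc(K) = d if d = 1 mod 4, and disc(K) = 4d if d = 2 or 3 mod 4.
Here d = 697, and d mod 4 = 1.
d = 1 mod 4 (O_K = Z[(1+sqrt(d))/2]), so disc(K) = d = 697

697


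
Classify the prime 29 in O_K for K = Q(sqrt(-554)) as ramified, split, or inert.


K = Q(sqrt(-554)). Since d mod 4 = 2, disc(K) = -2216.
Check p | disc: -2216 mod 29 = 17.
p does not divide disc. Compute Legendre symbol (d/p):
26^((29-1)/2) mod 29 = -1
(d/p) = -1, so p is inert: (p) stays prime with e=1, f=2, g=1.
Therefore p is inert.

inert


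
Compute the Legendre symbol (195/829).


p = 829 is prime, so compute (195/829) with the reciprocity algorithm (Jacobi-symbol steps: pull out 2s via (2/n), flip via reciprocity, reduce):
  reciprocity: (195/829) -> +(829/195)
  reduce: (49/195)
  reciprocity: (49/195) -> +(195/49)
  reduce: (48/49)
  pull out 2: (2/49) = +1  (since 49 mod 8 = 1)
  pull out 2: (2/49) = +1  (since 49 mod 8 = 1)
  pull out 2: (2/49) = +1  (since 49 mod 8 = 1)
  pull out 2: (2/49) = +1  (since 49 mod 8 = 1)
  reciprocity: (3/49) -> +(49/3)
  reduce: (1/3)
  (1/3) = 1
Product of signs = 1
(195/829) = 1

1
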